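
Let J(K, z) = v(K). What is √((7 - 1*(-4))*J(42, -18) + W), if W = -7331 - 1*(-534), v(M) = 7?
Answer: 8*I*√105 ≈ 81.976*I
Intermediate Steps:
J(K, z) = 7
W = -6797 (W = -7331 + 534 = -6797)
√((7 - 1*(-4))*J(42, -18) + W) = √((7 - 1*(-4))*7 - 6797) = √((7 + 4)*7 - 6797) = √(11*7 - 6797) = √(77 - 6797) = √(-6720) = 8*I*√105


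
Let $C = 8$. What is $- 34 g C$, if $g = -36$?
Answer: $9792$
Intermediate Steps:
$- 34 g C = \left(-34\right) \left(-36\right) 8 = 1224 \cdot 8 = 9792$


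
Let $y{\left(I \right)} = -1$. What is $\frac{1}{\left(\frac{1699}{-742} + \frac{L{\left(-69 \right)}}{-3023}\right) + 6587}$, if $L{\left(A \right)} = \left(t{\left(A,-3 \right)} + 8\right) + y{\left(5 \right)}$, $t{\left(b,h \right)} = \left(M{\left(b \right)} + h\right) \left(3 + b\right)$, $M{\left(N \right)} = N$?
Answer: $\frac{2243066}{14766408487} \approx 0.0001519$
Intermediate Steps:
$t{\left(b,h \right)} = \left(3 + b\right) \left(b + h\right)$ ($t{\left(b,h \right)} = \left(b + h\right) \left(3 + b\right) = \left(3 + b\right) \left(b + h\right)$)
$L{\left(A \right)} = -2 + A^{2}$ ($L{\left(A \right)} = \left(\left(A^{2} + 3 A + 3 \left(-3\right) + A \left(-3\right)\right) + 8\right) - 1 = \left(\left(A^{2} + 3 A - 9 - 3 A\right) + 8\right) - 1 = \left(\left(-9 + A^{2}\right) + 8\right) - 1 = \left(-1 + A^{2}\right) - 1 = -2 + A^{2}$)
$\frac{1}{\left(\frac{1699}{-742} + \frac{L{\left(-69 \right)}}{-3023}\right) + 6587} = \frac{1}{\left(\frac{1699}{-742} + \frac{-2 + \left(-69\right)^{2}}{-3023}\right) + 6587} = \frac{1}{\left(1699 \left(- \frac{1}{742}\right) + \left(-2 + 4761\right) \left(- \frac{1}{3023}\right)\right) + 6587} = \frac{1}{\left(- \frac{1699}{742} + 4759 \left(- \frac{1}{3023}\right)\right) + 6587} = \frac{1}{\left(- \frac{1699}{742} - \frac{4759}{3023}\right) + 6587} = \frac{1}{- \frac{8667255}{2243066} + 6587} = \frac{1}{\frac{14766408487}{2243066}} = \frac{2243066}{14766408487}$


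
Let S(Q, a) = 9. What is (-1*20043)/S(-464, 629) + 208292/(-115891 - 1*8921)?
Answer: -69541154/31203 ≈ -2228.7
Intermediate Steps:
(-1*20043)/S(-464, 629) + 208292/(-115891 - 1*8921) = -1*20043/9 + 208292/(-115891 - 1*8921) = -20043*1/9 + 208292/(-115891 - 8921) = -2227 + 208292/(-124812) = -2227 + 208292*(-1/124812) = -2227 - 52073/31203 = -69541154/31203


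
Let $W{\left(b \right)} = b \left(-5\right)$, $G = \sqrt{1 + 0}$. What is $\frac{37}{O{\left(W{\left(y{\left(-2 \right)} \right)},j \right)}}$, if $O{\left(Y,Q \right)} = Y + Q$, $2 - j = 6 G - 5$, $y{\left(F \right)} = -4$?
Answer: $\frac{37}{21} \approx 1.7619$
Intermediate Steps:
$G = 1$ ($G = \sqrt{1} = 1$)
$j = 1$ ($j = 2 - \left(6 \cdot 1 - 5\right) = 2 - \left(6 - 5\right) = 2 - 1 = 1$)
$W{\left(b \right)} = - 5 b$
$O{\left(Y,Q \right)} = Q + Y$
$\frac{37}{O{\left(W{\left(y{\left(-2 \right)} \right)},j \right)}} = \frac{37}{1 - -20} = \frac{37}{1 + 20} = \frac{37}{21}$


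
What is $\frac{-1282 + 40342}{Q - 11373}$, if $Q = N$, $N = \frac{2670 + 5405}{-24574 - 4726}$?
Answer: $- \frac{45778320}{13329479} \approx -3.4344$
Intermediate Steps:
$N = - \frac{323}{1172}$ ($N = \frac{8075}{-29300} = 8075 \left(- \frac{1}{29300}\right) = - \frac{323}{1172} \approx -0.2756$)
$Q = - \frac{323}{1172} \approx -0.2756$
$\frac{-1282 + 40342}{Q - 11373} = \frac{-1282 + 40342}{- \frac{323}{1172} - 11373} = \frac{39060}{- \frac{323}{1172} + \left(-18851 + 7478\right)} = \frac{39060}{- \frac{323}{1172} - 11373} = \frac{39060}{- \frac{13329479}{1172}} = 39060 \left(- \frac{1172}{13329479}\right) = - \frac{45778320}{13329479}$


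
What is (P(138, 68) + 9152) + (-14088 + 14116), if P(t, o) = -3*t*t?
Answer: -47952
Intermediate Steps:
P(t, o) = -3*t²
(P(138, 68) + 9152) + (-14088 + 14116) = (-3*138² + 9152) + (-14088 + 14116) = (-3*19044 + 9152) + 28 = (-57132 + 9152) + 28 = -47980 + 28 = -47952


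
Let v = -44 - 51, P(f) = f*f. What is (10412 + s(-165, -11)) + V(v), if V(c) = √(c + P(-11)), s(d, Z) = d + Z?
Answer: 10236 + √26 ≈ 10241.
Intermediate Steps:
s(d, Z) = Z + d
P(f) = f²
v = -95
V(c) = √(121 + c) (V(c) = √(c + (-11)²) = √(c + 121) = √(121 + c))
(10412 + s(-165, -11)) + V(v) = (10412 + (-11 - 165)) + √(121 - 95) = (10412 - 176) + √26 = 10236 + √26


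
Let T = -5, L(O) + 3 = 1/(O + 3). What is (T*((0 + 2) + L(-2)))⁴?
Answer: 0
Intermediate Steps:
L(O) = -3 + 1/(3 + O) (L(O) = -3 + 1/(O + 3) = -3 + 1/(3 + O))
(T*((0 + 2) + L(-2)))⁴ = (-5*((0 + 2) + (-8 - 3*(-2))/(3 - 2)))⁴ = (-5*(2 + (-8 + 6)/1))⁴ = (-5*(2 + 1*(-2)))⁴ = (-5*(2 - 2))⁴ = (-5*0)⁴ = 0⁴ = 0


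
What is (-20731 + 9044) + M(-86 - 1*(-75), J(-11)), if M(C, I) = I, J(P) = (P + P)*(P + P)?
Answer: -11203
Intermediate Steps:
J(P) = 4*P² (J(P) = (2*P)*(2*P) = 4*P²)
(-20731 + 9044) + M(-86 - 1*(-75), J(-11)) = (-20731 + 9044) + 4*(-11)² = -11687 + 4*121 = -11687 + 484 = -11203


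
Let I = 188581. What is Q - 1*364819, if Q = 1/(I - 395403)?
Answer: -75452595219/206822 ≈ -3.6482e+5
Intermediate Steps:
Q = -1/206822 (Q = 1/(188581 - 395403) = 1/(-206822) = -1/206822 ≈ -4.8351e-6)
Q - 1*364819 = -1/206822 - 1*364819 = -1/206822 - 364819 = -75452595219/206822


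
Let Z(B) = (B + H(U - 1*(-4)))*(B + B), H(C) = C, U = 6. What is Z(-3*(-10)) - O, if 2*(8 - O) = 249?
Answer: 5033/2 ≈ 2516.5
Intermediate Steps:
O = -233/2 (O = 8 - 1/2*249 = 8 - 249/2 = -233/2 ≈ -116.50)
Z(B) = 2*B*(10 + B) (Z(B) = (B + (6 - 1*(-4)))*(B + B) = (B + (6 + 4))*(2*B) = (B + 10)*(2*B) = (10 + B)*(2*B) = 2*B*(10 + B))
Z(-3*(-10)) - O = 2*(-3*(-10))*(10 - 3*(-10)) - 1*(-233/2) = 2*30*(10 + 30) + 233/2 = 2*30*40 + 233/2 = 2400 + 233/2 = 5033/2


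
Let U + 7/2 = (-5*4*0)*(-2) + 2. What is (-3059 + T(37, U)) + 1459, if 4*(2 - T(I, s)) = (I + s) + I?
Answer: -12929/8 ≈ -1616.1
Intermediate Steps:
U = -3/2 (U = -7/2 + ((-5*4*0)*(-2) + 2) = -7/2 + (-20*0*(-2) + 2) = -7/2 + (0*(-2) + 2) = -7/2 + (0 + 2) = -7/2 + 2 = -3/2 ≈ -1.5000)
T(I, s) = 2 - I/2 - s/4 (T(I, s) = 2 - ((I + s) + I)/4 = 2 - (s + 2*I)/4 = 2 + (-I/2 - s/4) = 2 - I/2 - s/4)
(-3059 + T(37, U)) + 1459 = (-3059 + (2 - ½*37 - ¼*(-3/2))) + 1459 = (-3059 + (2 - 37/2 + 3/8)) + 1459 = (-3059 - 129/8) + 1459 = -24601/8 + 1459 = -12929/8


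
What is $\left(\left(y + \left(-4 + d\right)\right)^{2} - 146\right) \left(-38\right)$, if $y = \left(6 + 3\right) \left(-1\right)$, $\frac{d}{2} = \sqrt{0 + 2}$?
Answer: $-1178 + 1976 \sqrt{2} \approx 1616.5$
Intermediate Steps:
$d = 2 \sqrt{2}$ ($d = 2 \sqrt{0 + 2} = 2 \sqrt{2} \approx 2.8284$)
$y = -9$ ($y = 9 \left(-1\right) = -9$)
$\left(\left(y + \left(-4 + d\right)\right)^{2} - 146\right) \left(-38\right) = \left(\left(-9 - \left(4 - 2 \sqrt{2}\right)\right)^{2} - 146\right) \left(-38\right) = \left(\left(-13 + 2 \sqrt{2}\right)^{2} - 146\right) \left(-38\right) = \left(-146 + \left(-13 + 2 \sqrt{2}\right)^{2}\right) \left(-38\right) = 5548 - 38 \left(-13 + 2 \sqrt{2}\right)^{2}$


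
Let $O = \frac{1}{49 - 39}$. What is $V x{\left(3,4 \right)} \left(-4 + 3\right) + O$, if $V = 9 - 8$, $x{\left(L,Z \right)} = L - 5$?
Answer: $\frac{21}{10} \approx 2.1$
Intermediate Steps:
$x{\left(L,Z \right)} = -5 + L$
$O = \frac{1}{10} \approx 0.1$
$V = 1$
$V x{\left(3,4 \right)} \left(-4 + 3\right) + O = 1 \left(-5 + 3\right) \left(-4 + 3\right) + \frac{1}{10} = 1 \left(\left(-2\right) \left(-1\right)\right) + \frac{1}{10} = 1 \cdot 2 + \frac{1}{10} = 2 + \frac{1}{10} = \frac{21}{10}$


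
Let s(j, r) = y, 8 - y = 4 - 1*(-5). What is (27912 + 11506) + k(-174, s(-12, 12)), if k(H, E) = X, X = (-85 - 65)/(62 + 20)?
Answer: 1616063/41 ≈ 39416.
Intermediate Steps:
X = -75/41 (X = -150/82 = -150*1/82 = -75/41 ≈ -1.8293)
y = -1 (y = 8 - (4 - 1*(-5)) = 8 - (4 + 5) = 8 - 1*9 = 8 - 9 = -1)
s(j, r) = -1
k(H, E) = -75/41
(27912 + 11506) + k(-174, s(-12, 12)) = (27912 + 11506) - 75/41 = 39418 - 75/41 = 1616063/41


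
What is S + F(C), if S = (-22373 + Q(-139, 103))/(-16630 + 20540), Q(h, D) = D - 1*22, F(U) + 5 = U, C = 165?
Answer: 301654/1955 ≈ 154.30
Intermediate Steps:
F(U) = -5 + U
Q(h, D) = -22 + D (Q(h, D) = D - 22 = -22 + D)
S = -11146/1955 (S = (-22373 + (-22 + 103))/(-16630 + 20540) = (-22373 + 81)/3910 = -22292*1/3910 = -11146/1955 ≈ -5.7013)
S + F(C) = -11146/1955 + (-5 + 165) = -11146/1955 + 160 = 301654/1955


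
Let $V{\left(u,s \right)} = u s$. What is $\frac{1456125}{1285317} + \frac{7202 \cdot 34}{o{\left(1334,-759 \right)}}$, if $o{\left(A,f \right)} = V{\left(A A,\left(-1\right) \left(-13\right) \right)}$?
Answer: $\frac{19814137966}{17327981661} \approx 1.1435$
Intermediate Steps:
$V{\left(u,s \right)} = s u$
$o{\left(A,f \right)} = 13 A^{2}$ ($o{\left(A,f \right)} = \left(-1\right) \left(-13\right) A A = 13 A^{2}$)
$\frac{1456125}{1285317} + \frac{7202 \cdot 34}{o{\left(1334,-759 \right)}} = \frac{1456125}{1285317} + \frac{7202 \cdot 34}{13 \cdot 1334^{2}} = 1456125 \cdot \frac{1}{1285317} + \frac{244868}{13 \cdot 1779556} = \frac{44125}{38949} + \frac{244868}{23134228} = \frac{44125}{38949} + 244868 \cdot \frac{1}{23134228} = \frac{44125}{38949} + \frac{4709}{444889} = \frac{19814137966}{17327981661}$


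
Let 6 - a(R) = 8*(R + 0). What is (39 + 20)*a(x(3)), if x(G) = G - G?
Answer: 354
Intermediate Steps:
x(G) = 0
a(R) = 6 - 8*R (a(R) = 6 - 8*(R + 0) = 6 - 8*R)
(39 + 20)*a(x(3)) = (39 + 20)*(6 - 8*0) = 59*(6 + 0) = 59*6 = 354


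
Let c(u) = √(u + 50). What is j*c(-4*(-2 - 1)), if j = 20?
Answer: 20*√62 ≈ 157.48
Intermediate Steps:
c(u) = √(50 + u)
j*c(-4*(-2 - 1)) = 20*√(50 - 4*(-2 - 1)) = 20*√(50 - 4*(-3)) = 20*√(50 + 12) = 20*√62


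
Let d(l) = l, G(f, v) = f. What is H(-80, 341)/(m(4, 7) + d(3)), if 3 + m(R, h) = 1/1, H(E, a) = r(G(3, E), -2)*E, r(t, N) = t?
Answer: -240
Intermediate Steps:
H(E, a) = 3*E
m(R, h) = -2 (m(R, h) = -3 + 1/1 = -3 + 1 = -2)
H(-80, 341)/(m(4, 7) + d(3)) = (3*(-80))/(-2 + 3) = -240/1 = 1*(-240) = -240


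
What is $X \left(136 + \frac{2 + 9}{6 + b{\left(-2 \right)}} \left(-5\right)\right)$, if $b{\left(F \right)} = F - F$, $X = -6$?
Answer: $-761$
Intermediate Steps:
$b{\left(F \right)} = 0$
$X \left(136 + \frac{2 + 9}{6 + b{\left(-2 \right)}} \left(-5\right)\right) = - 6 \left(136 + \frac{2 + 9}{6 + 0} \left(-5\right)\right) = - 6 \left(136 + \frac{11}{6} \left(-5\right)\right) = - 6 \left(136 - \frac{55}{6}\right) = \left(-6\right) \frac{761}{6} = -761$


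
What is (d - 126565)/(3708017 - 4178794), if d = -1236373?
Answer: 1362938/470777 ≈ 2.8951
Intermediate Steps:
(d - 126565)/(3708017 - 4178794) = (-1236373 - 126565)/(3708017 - 4178794) = -1362938/(-470777) = -1362938*(-1/470777) = 1362938/470777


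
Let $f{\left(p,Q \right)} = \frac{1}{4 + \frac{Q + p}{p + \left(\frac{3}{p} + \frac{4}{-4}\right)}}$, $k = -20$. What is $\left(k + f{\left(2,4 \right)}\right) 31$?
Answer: $- \frac{19685}{32} \approx -615.16$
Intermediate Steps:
$f{\left(p,Q \right)} = \frac{1}{4 + \frac{Q + p}{-1 + p + \frac{3}{p}}}$ ($f{\left(p,Q \right)} = \frac{1}{4 + \frac{Q + p}{p + \left(\frac{3}{p} + 4 \left(- \frac{1}{4}\right)\right)}} = \frac{1}{4 + \frac{Q + p}{p - \left(1 - \frac{3}{p}\right)}} = \frac{1}{4 + \frac{Q + p}{-1 + p + \frac{3}{p}}}$)
$\left(k + f{\left(2,4 \right)}\right) 31 = \left(-20 + \frac{3 + 2^{2} - 2}{12 - 8 + 5 \cdot 2^{2} + 4 \cdot 2}\right) 31 = \left(-20 + \frac{3 + 4 - 2}{12 - 8 + 5 \cdot 4 + 8}\right) 31 = \left(-20 + \frac{1}{12 - 8 + 20 + 8} \cdot 5\right) 31 = \left(-20 + \frac{1}{32} \cdot 5\right) 31 = \left(-20 + \frac{5}{32}\right) 31 = \left(- \frac{635}{32}\right) 31 = - \frac{19685}{32}$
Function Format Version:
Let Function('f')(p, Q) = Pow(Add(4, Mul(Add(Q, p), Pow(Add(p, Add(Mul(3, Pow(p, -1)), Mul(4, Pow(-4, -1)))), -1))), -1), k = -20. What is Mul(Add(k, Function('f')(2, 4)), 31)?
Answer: Rational(-19685, 32) ≈ -615.16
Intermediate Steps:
Function('f')(p, Q) = Pow(Add(4, Mul(Pow(Add(-1, p, Mul(3, Pow(p, -1))), -1), Add(Q, p))), -1) (Function('f')(p, Q) = Pow(Add(4, Mul(Add(Q, p), Pow(Add(p, Add(Mul(3, Pow(p, -1)), Mul(4, Rational(-1, 4)))), -1))), -1) = Pow(Add(4, Mul(Add(Q, p), Pow(Add(p, Add(Mul(3, Pow(p, -1)), -1)), -1))), -1) = Pow(Add(4, Mul(Add(Q, p), Pow(Add(p, Add(-1, Mul(3, Pow(p, -1)))), -1))), -1) = Pow(Add(4, Mul(Add(Q, p), Pow(Add(-1, p, Mul(3, Pow(p, -1))), -1))), -1) = Pow(Add(4, Mul(Pow(Add(-1, p, Mul(3, Pow(p, -1))), -1), Add(Q, p))), -1))
Mul(Add(k, Function('f')(2, 4)), 31) = Mul(Add(-20, Mul(Pow(Add(12, Mul(-4, 2), Mul(5, Pow(2, 2)), Mul(4, 2)), -1), Add(3, Pow(2, 2), Mul(-1, 2)))), 31) = Mul(Add(-20, Mul(Pow(Add(12, -8, Mul(5, 4), 8), -1), Add(3, 4, -2))), 31) = Mul(Add(-20, Mul(Pow(Add(12, -8, 20, 8), -1), 5)), 31) = Mul(Add(-20, Mul(Pow(32, -1), 5)), 31) = Mul(Add(-20, Mul(Rational(1, 32), 5)), 31) = Mul(Add(-20, Rational(5, 32)), 31) = Mul(Rational(-635, 32), 31) = Rational(-19685, 32)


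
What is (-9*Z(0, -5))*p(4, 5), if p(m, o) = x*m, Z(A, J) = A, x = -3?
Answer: 0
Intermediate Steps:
p(m, o) = -3*m
(-9*Z(0, -5))*p(4, 5) = (-9*0)*(-3*4) = 0*(-12) = 0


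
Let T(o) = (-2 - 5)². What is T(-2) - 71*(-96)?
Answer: 6865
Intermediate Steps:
T(o) = 49 (T(o) = (-7)² = 49)
T(-2) - 71*(-96) = 49 - 71*(-96) = 49 + 6816 = 6865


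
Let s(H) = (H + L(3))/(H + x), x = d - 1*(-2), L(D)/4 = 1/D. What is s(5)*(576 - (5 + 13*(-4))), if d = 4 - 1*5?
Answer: 11837/18 ≈ 657.61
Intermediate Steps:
L(D) = 4/D
d = -1 (d = 4 - 5 = -1)
x = 1 (x = -1 - 1*(-2) = -1 + 2 = 1)
s(H) = (4/3 + H)/(1 + H) (s(H) = (H + 4/3)/(H + 1) = (H + 4*(1/3))/(1 + H) = (H + 4/3)/(1 + H) = (4/3 + H)/(1 + H))
s(5)*(576 - (5 + 13*(-4))) = ((4/3 + 5)/(1 + 5))*(576 - (5 + 13*(-4))) = ((19/3)/6)*(576 - (5 - 52)) = ((1/6)*(19/3))*(576 - 1*(-47)) = 19*(576 + 47)/18 = (19/18)*623 = 11837/18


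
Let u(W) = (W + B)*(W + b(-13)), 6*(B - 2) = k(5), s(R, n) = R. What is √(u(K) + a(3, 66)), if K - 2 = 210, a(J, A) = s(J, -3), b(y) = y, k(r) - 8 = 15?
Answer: √1560666/6 ≈ 208.21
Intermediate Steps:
k(r) = 23 (k(r) = 8 + 15 = 23)
a(J, A) = J
B = 35/6 (B = 2 + (⅙)*23 = 2 + 23/6 = 35/6 ≈ 5.8333)
K = 212 (K = 2 + 210 = 212)
u(W) = (-13 + W)*(35/6 + W) (u(W) = (W + 35/6)*(W - 13) = (35/6 + W)*(-13 + W) = (-13 + W)*(35/6 + W))
√(u(K) + a(3, 66)) = √((-455/6 + 212² - 43/6*212) + 3) = √((-455/6 + 44944 - 4558/3) + 3) = √(260093/6 + 3) = √(260111/6) = √1560666/6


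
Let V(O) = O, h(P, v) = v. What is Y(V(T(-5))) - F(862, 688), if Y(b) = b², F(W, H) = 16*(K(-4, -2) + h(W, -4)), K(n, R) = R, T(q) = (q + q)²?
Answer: 10096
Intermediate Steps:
T(q) = 4*q² (T(q) = (2*q)² = 4*q²)
F(W, H) = -96 (F(W, H) = 16*(-2 - 4) = 16*(-6) = -96)
Y(V(T(-5))) - F(862, 688) = (4*(-5)²)² - 1*(-96) = (4*25)² + 96 = 100² + 96 = 10000 + 96 = 10096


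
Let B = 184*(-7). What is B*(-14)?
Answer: 18032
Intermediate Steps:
B = -1288
B*(-14) = -1288*(-14) = 18032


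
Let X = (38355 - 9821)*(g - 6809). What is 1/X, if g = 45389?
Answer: 1/1100841720 ≈ 9.0840e-10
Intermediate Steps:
X = 1100841720 (X = (38355 - 9821)*(45389 - 6809) = 28534*38580 = 1100841720)
1/X = 1/1100841720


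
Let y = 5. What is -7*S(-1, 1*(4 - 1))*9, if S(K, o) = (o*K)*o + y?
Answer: 252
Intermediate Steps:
S(K, o) = 5 + K*o² (S(K, o) = (o*K)*o + 5 = (K*o)*o + 5 = K*o² + 5 = 5 + K*o²)
-7*S(-1, 1*(4 - 1))*9 = -7*(5 - (1*(4 - 1))²)*9 = -7*(5 - (1*3)²)*9 = -7*(5 - 1*3²)*9 = -7*(5 - 1*9)*9 = -7*(5 - 9)*9 = -7*(-4)*9 = 28*9 = 252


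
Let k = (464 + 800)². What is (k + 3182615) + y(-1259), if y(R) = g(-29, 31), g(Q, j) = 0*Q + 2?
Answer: 4780313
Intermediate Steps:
k = 1597696 (k = 1264² = 1597696)
g(Q, j) = 2 (g(Q, j) = 0 + 2 = 2)
y(R) = 2
(k + 3182615) + y(-1259) = (1597696 + 3182615) + 2 = 4780311 + 2 = 4780313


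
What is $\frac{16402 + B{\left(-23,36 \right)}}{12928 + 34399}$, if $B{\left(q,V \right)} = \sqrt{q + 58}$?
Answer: $\frac{16402}{47327} + \frac{\sqrt{35}}{47327} \approx 0.34669$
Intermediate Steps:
$B{\left(q,V \right)} = \sqrt{58 + q}$
$\frac{16402 + B{\left(-23,36 \right)}}{12928 + 34399} = \frac{16402 + \sqrt{58 - 23}}{12928 + 34399} = \frac{16402 + \sqrt{35}}{47327} = \left(16402 + \sqrt{35}\right) \frac{1}{47327} = \frac{16402}{47327} + \frac{\sqrt{35}}{47327}$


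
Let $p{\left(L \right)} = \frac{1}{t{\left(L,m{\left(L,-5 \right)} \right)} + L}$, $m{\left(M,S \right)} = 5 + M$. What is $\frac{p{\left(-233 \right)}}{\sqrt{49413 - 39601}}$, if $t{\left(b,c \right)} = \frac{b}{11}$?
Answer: $- \frac{\sqrt{2453}}{1247016} \approx -3.9717 \cdot 10^{-5}$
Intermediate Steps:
$t{\left(b,c \right)} = \frac{b}{11}$ ($t{\left(b,c \right)} = b \frac{1}{11} = \frac{b}{11}$)
$p{\left(L \right)} = \frac{11}{12 L}$ ($p{\left(L \right)} = \frac{1}{\frac{L}{11} + L} = \frac{1}{\frac{12}{11} L} = \frac{11}{12 L}$)
$\frac{p{\left(-233 \right)}}{\sqrt{49413 - 39601}} = \frac{\frac{11}{12} \frac{1}{-233}}{\sqrt{49413 - 39601}} = \frac{\frac{11}{12} \left(- \frac{1}{233}\right)}{\sqrt{9812}} = - \frac{11}{2796 \cdot 2 \sqrt{2453}} = - \frac{11 \frac{\sqrt{2453}}{4906}}{2796} = - \frac{\sqrt{2453}}{1247016}$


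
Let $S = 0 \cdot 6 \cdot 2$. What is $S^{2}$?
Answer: $0$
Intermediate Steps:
$S = 0$ ($S = 0 \cdot 2 = 0$)
$S^{2} = 0^{2} = 0$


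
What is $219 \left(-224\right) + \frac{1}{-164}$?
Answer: $- \frac{8045185}{164} \approx -49056.0$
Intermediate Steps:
$219 \left(-224\right) + \frac{1}{-164} = -49056 - \frac{1}{164} = - \frac{8045185}{164}$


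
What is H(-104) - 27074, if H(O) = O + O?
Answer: -27282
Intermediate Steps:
H(O) = 2*O
H(-104) - 27074 = 2*(-104) - 27074 = -208 - 27074 = -27282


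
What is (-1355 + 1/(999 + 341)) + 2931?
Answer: 2111841/1340 ≈ 1576.0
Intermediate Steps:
(-1355 + 1/(999 + 341)) + 2931 = (-1355 + 1/1340) + 2931 = -1815699/1340 + 2931 = 2111841/1340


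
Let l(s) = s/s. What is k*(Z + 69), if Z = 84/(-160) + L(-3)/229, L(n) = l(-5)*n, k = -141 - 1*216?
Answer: -223878627/9160 ≈ -24441.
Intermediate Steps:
l(s) = 1
k = -357 (k = -141 - 216 = -357)
L(n) = n (L(n) = 1*n = n)
Z = -4929/9160 (Z = 84/(-160) - 3/229 = 84*(-1/160) - 3*1/229 = -21/40 - 3/229 = -4929/9160 ≈ -0.53810)
k*(Z + 69) = -357*(-4929/9160 + 69) = -357*627111/9160 = -223878627/9160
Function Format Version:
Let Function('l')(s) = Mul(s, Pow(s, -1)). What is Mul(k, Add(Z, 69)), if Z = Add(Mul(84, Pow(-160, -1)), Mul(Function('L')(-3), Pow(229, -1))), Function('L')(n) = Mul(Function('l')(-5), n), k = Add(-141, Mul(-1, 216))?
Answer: Rational(-223878627, 9160) ≈ -24441.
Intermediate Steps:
Function('l')(s) = 1
k = -357 (k = Add(-141, -216) = -357)
Function('L')(n) = n (Function('L')(n) = Mul(1, n) = n)
Z = Rational(-4929, 9160) (Z = Add(Mul(84, Pow(-160, -1)), Mul(-3, Pow(229, -1))) = Add(Mul(84, Rational(-1, 160)), Mul(-3, Rational(1, 229))) = Add(Rational(-21, 40), Rational(-3, 229)) = Rational(-4929, 9160) ≈ -0.53810)
Mul(k, Add(Z, 69)) = Mul(-357, Add(Rational(-4929, 9160), 69)) = Mul(-357, Rational(627111, 9160)) = Rational(-223878627, 9160)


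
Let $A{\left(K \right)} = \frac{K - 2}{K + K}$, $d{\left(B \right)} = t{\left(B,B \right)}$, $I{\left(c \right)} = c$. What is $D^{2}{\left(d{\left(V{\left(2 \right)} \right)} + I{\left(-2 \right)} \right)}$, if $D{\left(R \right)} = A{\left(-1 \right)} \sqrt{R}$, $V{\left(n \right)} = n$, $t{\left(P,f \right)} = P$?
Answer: $0$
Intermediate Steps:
$d{\left(B \right)} = B$
$A{\left(K \right)} = \frac{-2 + K}{2 K}$
$D{\left(R \right)} = \frac{3 \sqrt{R}}{2}$ ($D{\left(R \right)} = \frac{-2 - 1}{2 \left(-1\right)} \sqrt{R} = \frac{1}{2} \left(-1\right) \left(-3\right) \sqrt{R} = \frac{3 \sqrt{R}}{2}$)
$D^{2}{\left(d{\left(V{\left(2 \right)} \right)} + I{\left(-2 \right)} \right)} = \left(\frac{3 \sqrt{2 - 2}}{2}\right)^{2} = \left(\frac{3 \sqrt{0}}{2}\right)^{2} = \left(\frac{3}{2} \cdot 0\right)^{2} = 0^{2} = 0$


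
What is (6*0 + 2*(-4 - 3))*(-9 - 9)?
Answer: 252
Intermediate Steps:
(6*0 + 2*(-4 - 3))*(-9 - 9) = (0 + 2*(-7))*(-18) = (0 - 14)*(-18) = -14*(-18) = 252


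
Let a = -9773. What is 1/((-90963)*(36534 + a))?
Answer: -1/2434260843 ≈ -4.1080e-10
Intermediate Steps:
1/((-90963)*(36534 + a)) = 1/((-90963)*(36534 - 9773)) = -1/90963/26761 = -1/90963*1/26761 = -1/2434260843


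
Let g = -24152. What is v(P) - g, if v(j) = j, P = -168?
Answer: 23984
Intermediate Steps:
v(P) - g = -168 - 1*(-24152) = -168 + 24152 = 23984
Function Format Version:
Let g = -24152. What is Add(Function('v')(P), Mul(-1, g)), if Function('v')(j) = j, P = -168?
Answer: 23984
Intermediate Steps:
Add(Function('v')(P), Mul(-1, g)) = Add(-168, Mul(-1, -24152)) = Add(-168, 24152) = 23984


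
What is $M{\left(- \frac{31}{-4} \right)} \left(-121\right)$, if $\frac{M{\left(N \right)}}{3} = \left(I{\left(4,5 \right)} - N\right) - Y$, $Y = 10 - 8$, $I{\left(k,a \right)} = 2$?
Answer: $\frac{11253}{4} \approx 2813.3$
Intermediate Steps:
$Y = 2$ ($Y = 10 - 8 = 2$)
$M{\left(N \right)} = - 3 N$ ($M{\left(N \right)} = 3 \left(\left(2 - N\right) - 2\right) = 3 \left(- N\right) = - 3 N$)
$M{\left(- \frac{31}{-4} \right)} \left(-121\right) = - 3 \left(- \frac{31}{-4}\right) \left(-121\right) = - 3 \left(\left(-31\right) \left(- \frac{1}{4}\right)\right) \left(-121\right) = \left(-3\right) \frac{31}{4} \left(-121\right) = \left(- \frac{93}{4}\right) \left(-121\right) = \frac{11253}{4}$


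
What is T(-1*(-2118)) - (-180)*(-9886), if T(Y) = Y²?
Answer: 2706444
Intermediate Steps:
T(-1*(-2118)) - (-180)*(-9886) = (-1*(-2118))² - (-180)*(-9886) = 2118² - 1*1779480 = 4485924 - 1779480 = 2706444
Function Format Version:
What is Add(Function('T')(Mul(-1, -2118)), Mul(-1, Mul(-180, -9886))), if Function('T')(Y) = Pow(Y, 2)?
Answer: 2706444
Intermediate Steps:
Add(Function('T')(Mul(-1, -2118)), Mul(-1, Mul(-180, -9886))) = Add(Pow(Mul(-1, -2118), 2), Mul(-1, Mul(-180, -9886))) = Add(Pow(2118, 2), Mul(-1, 1779480)) = Add(4485924, -1779480) = 2706444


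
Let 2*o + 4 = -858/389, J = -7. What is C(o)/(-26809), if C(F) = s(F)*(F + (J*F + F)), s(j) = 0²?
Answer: 0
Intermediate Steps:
s(j) = 0
o = -1207/389 (o = -2 + (-858/389)/2 = -2 + (-858*1/389)/2 = -2 + (½)*(-858/389) = -2 - 429/389 = -1207/389 ≈ -3.1028)
C(F) = 0 (C(F) = 0*(F + (-7*F + F)) = 0*(F - 6*F) = 0*(-5*F) = 0)
C(o)/(-26809) = 0/(-26809) = 0*(-1/26809) = 0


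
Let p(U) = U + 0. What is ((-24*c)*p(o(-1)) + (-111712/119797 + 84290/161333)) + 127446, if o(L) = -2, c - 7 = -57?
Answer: 2416782301614480/19327209401 ≈ 1.2505e+5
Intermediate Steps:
c = -50 (c = 7 - 57 = -50)
p(U) = U
((-24*c)*p(o(-1)) + (-111712/119797 + 84290/161333)) + 127446 = (-24*(-50)*(-2) + (-111712/119797 + 84290/161333)) + 127446 = (1200*(-2) + (-111712*1/119797 + 84290*(1/161333))) + 127446 = (-2400 + (-111712/119797 + 84290/161333)) + 127446 = (-2400 - 7925142966/19327209401) + 127446 = -46393227705366/19327209401 + 127446 = 2416782301614480/19327209401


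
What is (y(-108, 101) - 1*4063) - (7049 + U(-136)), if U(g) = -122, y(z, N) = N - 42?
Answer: -10931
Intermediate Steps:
y(z, N) = -42 + N
(y(-108, 101) - 1*4063) - (7049 + U(-136)) = ((-42 + 101) - 1*4063) - (7049 - 122) = (59 - 4063) - 1*6927 = -4004 - 6927 = -10931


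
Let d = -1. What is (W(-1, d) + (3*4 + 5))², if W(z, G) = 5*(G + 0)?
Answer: 144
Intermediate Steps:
W(z, G) = 5*G
(W(-1, d) + (3*4 + 5))² = (5*(-1) + (3*4 + 5))² = (-5 + (12 + 5))² = (-5 + 17)² = 12² = 144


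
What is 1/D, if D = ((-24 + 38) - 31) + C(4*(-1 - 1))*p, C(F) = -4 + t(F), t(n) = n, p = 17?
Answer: -1/221 ≈ -0.0045249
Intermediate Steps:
C(F) = -4 + F
D = -221 (D = ((-24 + 38) - 31) + (-4 + 4*(-1 - 1))*17 = (14 - 31) + (-4 + 4*(-2))*17 = -17 + (-4 - 8)*17 = -17 - 12*17 = -17 - 204 = -221)
1/D = 1/(-221) = -1/221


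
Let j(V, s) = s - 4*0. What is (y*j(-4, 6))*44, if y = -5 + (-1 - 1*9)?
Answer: -3960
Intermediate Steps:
y = -15 (y = -5 + (-1 - 9) = -5 - 10 = -15)
j(V, s) = s (j(V, s) = s + 0 = s)
(y*j(-4, 6))*44 = -15*6*44 = -90*44 = -3960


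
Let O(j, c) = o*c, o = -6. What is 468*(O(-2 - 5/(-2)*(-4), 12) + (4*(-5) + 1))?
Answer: -42588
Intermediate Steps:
O(j, c) = -6*c
468*(O(-2 - 5/(-2)*(-4), 12) + (4*(-5) + 1)) = 468*(-6*12 + (4*(-5) + 1)) = 468*(-72 + (-20 + 1)) = 468*(-72 - 19) = 468*(-91) = -42588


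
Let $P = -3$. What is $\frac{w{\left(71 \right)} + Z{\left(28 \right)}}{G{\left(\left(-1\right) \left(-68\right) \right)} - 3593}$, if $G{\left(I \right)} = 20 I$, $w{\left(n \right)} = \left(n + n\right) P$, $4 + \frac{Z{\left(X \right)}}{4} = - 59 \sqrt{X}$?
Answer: $\frac{442}{2233} + \frac{472 \sqrt{7}}{2233} \approx 0.75718$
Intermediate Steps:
$Z{\left(X \right)} = -16 - 236 \sqrt{X}$ ($Z{\left(X \right)} = -16 + 4 \left(- 59 \sqrt{X}\right) = -16 - 236 \sqrt{X}$)
$w{\left(n \right)} = - 6 n$ ($w{\left(n \right)} = \left(n + n\right) \left(-3\right) = 2 n \left(-3\right) = - 6 n$)
$\frac{w{\left(71 \right)} + Z{\left(28 \right)}}{G{\left(\left(-1\right) \left(-68\right) \right)} - 3593} = \frac{\left(-6\right) 71 - \left(16 + 236 \sqrt{28}\right)}{20 \left(\left(-1\right) \left(-68\right)\right) - 3593} = \frac{-426 - \left(16 + 236 \cdot 2 \sqrt{7}\right)}{20 \cdot 68 - 3593} = \frac{-426 - \left(16 + 472 \sqrt{7}\right)}{1360 - 3593} = \frac{-442 - 472 \sqrt{7}}{-2233} = \left(-442 - 472 \sqrt{7}\right) \left(- \frac{1}{2233}\right) = \frac{442}{2233} + \frac{472 \sqrt{7}}{2233}$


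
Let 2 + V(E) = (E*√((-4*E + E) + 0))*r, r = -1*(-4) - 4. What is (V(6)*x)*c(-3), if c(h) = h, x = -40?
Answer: -240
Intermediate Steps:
r = 0 (r = 4 - 4 = 0)
V(E) = -2 (V(E) = -2 + (E*√((-4*E + E) + 0))*0 = -2 + (E*√(-3*E + 0))*0 = -2 + (E*√(-3*E))*0 = -2 + (E*(√3*√(-E)))*0 = -2 + (E*√3*√(-E))*0 = -2 + 0 = -2)
(V(6)*x)*c(-3) = -2*(-40)*(-3) = 80*(-3) = -240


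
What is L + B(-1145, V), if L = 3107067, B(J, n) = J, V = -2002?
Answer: 3105922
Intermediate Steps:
L + B(-1145, V) = 3107067 - 1145 = 3105922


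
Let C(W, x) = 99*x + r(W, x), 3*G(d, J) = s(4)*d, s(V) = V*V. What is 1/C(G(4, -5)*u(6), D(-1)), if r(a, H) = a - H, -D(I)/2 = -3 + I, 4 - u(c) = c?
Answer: 3/2224 ≈ 0.0013489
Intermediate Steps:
u(c) = 4 - c
D(I) = 6 - 2*I (D(I) = -2*(-3 + I) = 6 - 2*I)
s(V) = V**2
G(d, J) = 16*d/3 (G(d, J) = (4**2*d)/3 = (16*d)/3 = 16*d/3)
C(W, x) = W + 98*x (C(W, x) = 99*x + (W - x) = W + 98*x)
1/C(G(4, -5)*u(6), D(-1)) = 1/(((16/3)*4)*(4 - 1*6) + 98*(6 - 2*(-1))) = 1/(64*(4 - 6)/3 + 98*(6 + 2)) = 1/((64/3)*(-2) + 98*8) = 1/(-128/3 + 784) = 1/(2224/3) = 3/2224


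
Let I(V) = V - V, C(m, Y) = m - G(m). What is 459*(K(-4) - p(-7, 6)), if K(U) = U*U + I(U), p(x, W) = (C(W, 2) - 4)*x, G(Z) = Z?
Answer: -5508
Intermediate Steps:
C(m, Y) = 0 (C(m, Y) = m - m = 0)
I(V) = 0
p(x, W) = -4*x (p(x, W) = (0 - 4)*x = -4*x)
K(U) = U² (K(U) = U*U + 0 = U² + 0 = U²)
459*(K(-4) - p(-7, 6)) = 459*((-4)² - (-4)*(-7)) = 459*(16 - 1*28) = 459*(16 - 28) = 459*(-12) = -5508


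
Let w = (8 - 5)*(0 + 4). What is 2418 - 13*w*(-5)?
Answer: 3198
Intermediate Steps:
w = 12 (w = 3*4 = 12)
2418 - 13*w*(-5) = 2418 - 13*12*(-5) = 2418 - 156*(-5) = 2418 + 780 = 3198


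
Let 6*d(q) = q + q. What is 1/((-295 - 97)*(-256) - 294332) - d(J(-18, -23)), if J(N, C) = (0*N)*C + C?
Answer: 1487179/193980 ≈ 7.6667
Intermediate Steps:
J(N, C) = C (J(N, C) = 0*C + C = 0 + C = C)
d(q) = q/3 (d(q) = (q + q)/6 = (2*q)/6 = q/3)
1/((-295 - 97)*(-256) - 294332) - d(J(-18, -23)) = 1/((-295 - 97)*(-256) - 294332) - (-23)/3 = 1/(-392*(-256) - 294332) - 1*(-23/3) = 1/(100352 - 294332) + 23/3 = 1/(-193980) + 23/3 = -1/193980 + 23/3 = 1487179/193980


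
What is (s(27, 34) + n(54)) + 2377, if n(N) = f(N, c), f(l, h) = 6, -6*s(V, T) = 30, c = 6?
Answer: 2378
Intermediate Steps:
s(V, T) = -5 (s(V, T) = -⅙*30 = -5)
n(N) = 6
(s(27, 34) + n(54)) + 2377 = (-5 + 6) + 2377 = 1 + 2377 = 2378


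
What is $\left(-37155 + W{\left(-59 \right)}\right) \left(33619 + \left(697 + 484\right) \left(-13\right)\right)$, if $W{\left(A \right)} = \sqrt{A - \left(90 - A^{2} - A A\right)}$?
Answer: $-678673230 + 54798 \sqrt{757} \approx -6.7717 \cdot 10^{8}$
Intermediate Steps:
$W{\left(A \right)} = \sqrt{-90 + A + 2 A^{2}}$ ($W{\left(A \right)} = \sqrt{A + \left(\left(A^{2} + A^{2}\right) - 90\right)} = \sqrt{A + \left(2 A^{2} - 90\right)} = \sqrt{A + \left(-90 + 2 A^{2}\right)} = \sqrt{-90 + A + 2 A^{2}}$)
$\left(-37155 + W{\left(-59 \right)}\right) \left(33619 + \left(697 + 484\right) \left(-13\right)\right) = \left(-37155 + \sqrt{-90 - 59 + 2 \left(-59\right)^{2}}\right) \left(33619 + \left(697 + 484\right) \left(-13\right)\right) = \left(-37155 + \sqrt{-90 - 59 + 2 \cdot 3481}\right) \left(33619 + 1181 \left(-13\right)\right) = \left(-37155 + \sqrt{-90 - 59 + 6962}\right) \left(33619 - 15353\right) = \left(-37155 + \sqrt{6813}\right) 18266 = \left(-37155 + 3 \sqrt{757}\right) 18266 = -678673230 + 54798 \sqrt{757}$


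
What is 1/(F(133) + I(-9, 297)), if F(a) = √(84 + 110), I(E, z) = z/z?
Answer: -1/193 + √194/193 ≈ 0.066986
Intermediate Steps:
I(E, z) = 1
F(a) = √194
1/(F(133) + I(-9, 297)) = 1/(√194 + 1) = 1/(1 + √194)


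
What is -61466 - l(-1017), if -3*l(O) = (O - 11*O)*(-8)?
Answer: -88586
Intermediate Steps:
l(O) = -80*O/3 (l(O) = -(O - 11*O)*(-8)/3 = -(-10*O)*(-8)/3 = -80*O/3)
-61466 - l(-1017) = -61466 - (-80)*(-1017)/3 = -61466 - 1*27120 = -61466 - 27120 = -88586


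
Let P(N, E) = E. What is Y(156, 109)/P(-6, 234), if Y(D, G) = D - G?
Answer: 47/234 ≈ 0.20085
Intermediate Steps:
Y(156, 109)/P(-6, 234) = (156 - 1*109)/234 = (156 - 109)*(1/234) = 47*(1/234) = 47/234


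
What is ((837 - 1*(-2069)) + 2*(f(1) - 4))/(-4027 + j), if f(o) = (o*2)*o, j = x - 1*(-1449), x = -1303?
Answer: -2902/3881 ≈ -0.74775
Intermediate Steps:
j = 146 (j = -1303 - 1*(-1449) = -1303 + 1449 = 146)
f(o) = 2*o² (f(o) = (2*o)*o = 2*o²)
((837 - 1*(-2069)) + 2*(f(1) - 4))/(-4027 + j) = ((837 - 1*(-2069)) + 2*(2*1² - 4))/(-4027 + 146) = ((837 + 2069) + 2*(2*1 - 4))/(-3881) = (2906 + 2*(2 - 4))*(-1/3881) = (2906 + 2*(-2))*(-1/3881) = (2906 - 4)*(-1/3881) = 2902*(-1/3881) = -2902/3881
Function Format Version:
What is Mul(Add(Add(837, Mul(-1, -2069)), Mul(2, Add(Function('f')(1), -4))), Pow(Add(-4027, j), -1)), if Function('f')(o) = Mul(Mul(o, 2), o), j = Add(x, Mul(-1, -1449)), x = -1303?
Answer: Rational(-2902, 3881) ≈ -0.74775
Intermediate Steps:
j = 146 (j = Add(-1303, Mul(-1, -1449)) = Add(-1303, 1449) = 146)
Function('f')(o) = Mul(2, Pow(o, 2)) (Function('f')(o) = Mul(Mul(2, o), o) = Mul(2, Pow(o, 2)))
Mul(Add(Add(837, Mul(-1, -2069)), Mul(2, Add(Function('f')(1), -4))), Pow(Add(-4027, j), -1)) = Mul(Add(Add(837, Mul(-1, -2069)), Mul(2, Add(Mul(2, Pow(1, 2)), -4))), Pow(Add(-4027, 146), -1)) = Mul(Add(Add(837, 2069), Mul(2, Add(Mul(2, 1), -4))), Pow(-3881, -1)) = Mul(Add(2906, Mul(2, Add(2, -4))), Rational(-1, 3881)) = Mul(Add(2906, Mul(2, -2)), Rational(-1, 3881)) = Mul(Add(2906, -4), Rational(-1, 3881)) = Mul(2902, Rational(-1, 3881)) = Rational(-2902, 3881)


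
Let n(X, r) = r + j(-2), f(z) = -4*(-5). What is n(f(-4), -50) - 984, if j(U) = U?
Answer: -1036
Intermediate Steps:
f(z) = 20
n(X, r) = -2 + r (n(X, r) = r - 2 = -2 + r)
n(f(-4), -50) - 984 = (-2 - 50) - 984 = -52 - 984 = -1036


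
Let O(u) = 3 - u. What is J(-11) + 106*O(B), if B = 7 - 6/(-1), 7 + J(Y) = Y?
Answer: -1078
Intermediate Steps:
J(Y) = -7 + Y
B = 13 (B = 7 - 6*(-1) = 7 + 6 = 13)
J(-11) + 106*O(B) = (-7 - 11) + 106*(3 - 1*13) = -18 + 106*(3 - 13) = -18 + 106*(-10) = -18 - 1060 = -1078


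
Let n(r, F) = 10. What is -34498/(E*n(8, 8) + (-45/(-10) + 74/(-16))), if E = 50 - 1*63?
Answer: 275984/1041 ≈ 265.11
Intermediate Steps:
E = -13 (E = 50 - 63 = -13)
-34498/(E*n(8, 8) + (-45/(-10) + 74/(-16))) = -34498/(-13*10 + (-45/(-10) + 74/(-16))) = -34498/(-130 + (-45*(-⅒) + 74*(-1/16))) = -34498/(-130 + (9/2 - 37/8)) = -34498/(-130 - ⅛) = -34498/(-1041/8) = -34498*(-8/1041) = 275984/1041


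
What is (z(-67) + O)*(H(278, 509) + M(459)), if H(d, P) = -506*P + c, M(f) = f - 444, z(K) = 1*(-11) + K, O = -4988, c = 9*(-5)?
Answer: 1304920544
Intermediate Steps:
c = -45
z(K) = -11 + K
M(f) = -444 + f
H(d, P) = -45 - 506*P (H(d, P) = -506*P - 45 = -45 - 506*P)
(z(-67) + O)*(H(278, 509) + M(459)) = ((-11 - 67) - 4988)*((-45 - 506*509) + (-444 + 459)) = (-78 - 4988)*((-45 - 257554) + 15) = -5066*(-257599 + 15) = -5066*(-257584) = 1304920544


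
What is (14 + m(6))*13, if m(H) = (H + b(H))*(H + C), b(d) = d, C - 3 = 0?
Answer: 1586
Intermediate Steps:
C = 3 (C = 3 + 0 = 3)
m(H) = 2*H*(3 + H) (m(H) = (H + H)*(H + 3) = (2*H)*(3 + H) = 2*H*(3 + H))
(14 + m(6))*13 = (14 + 2*6*(3 + 6))*13 = (14 + 2*6*9)*13 = (14 + 108)*13 = 122*13 = 1586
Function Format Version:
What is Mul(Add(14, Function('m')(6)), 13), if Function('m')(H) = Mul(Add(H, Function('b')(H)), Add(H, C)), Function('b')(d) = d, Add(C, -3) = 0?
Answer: 1586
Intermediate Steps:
C = 3 (C = Add(3, 0) = 3)
Function('m')(H) = Mul(2, H, Add(3, H)) (Function('m')(H) = Mul(Add(H, H), Add(H, 3)) = Mul(Mul(2, H), Add(3, H)) = Mul(2, H, Add(3, H)))
Mul(Add(14, Function('m')(6)), 13) = Mul(Add(14, Mul(2, 6, Add(3, 6))), 13) = Mul(Add(14, Mul(2, 6, 9)), 13) = Mul(Add(14, 108), 13) = Mul(122, 13) = 1586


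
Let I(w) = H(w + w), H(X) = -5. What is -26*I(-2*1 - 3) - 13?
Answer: 117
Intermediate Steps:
I(w) = -5
-26*I(-2*1 - 3) - 13 = -26*(-5) - 13 = 130 - 13 = 117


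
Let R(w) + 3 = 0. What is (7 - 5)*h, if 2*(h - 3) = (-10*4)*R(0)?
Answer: 126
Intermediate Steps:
R(w) = -3 (R(w) = -3 + 0 = -3)
h = 63 (h = 3 + (-10*4*(-3))/2 = 3 + (-40*(-3))/2 = 3 + (½)*120 = 3 + 60 = 63)
(7 - 5)*h = (7 - 5)*63 = 2*63 = 126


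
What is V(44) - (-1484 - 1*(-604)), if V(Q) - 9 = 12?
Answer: 901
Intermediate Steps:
V(Q) = 21 (V(Q) = 9 + 12 = 21)
V(44) - (-1484 - 1*(-604)) = 21 - (-1484 - 1*(-604)) = 21 - (-1484 + 604) = 21 - 1*(-880) = 21 + 880 = 901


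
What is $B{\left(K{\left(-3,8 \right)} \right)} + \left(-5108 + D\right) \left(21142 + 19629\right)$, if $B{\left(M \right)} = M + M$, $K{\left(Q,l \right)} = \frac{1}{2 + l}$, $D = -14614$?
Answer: $- \frac{4020428309}{5} \approx -8.0409 \cdot 10^{8}$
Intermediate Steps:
$B{\left(M \right)} = 2 M$
$B{\left(K{\left(-3,8 \right)} \right)} + \left(-5108 + D\right) \left(21142 + 19629\right) = \frac{2}{2 + 8} + \left(-5108 - 14614\right) \left(21142 + 19629\right) = \frac{2}{10} - 804085662 = 2 \cdot \frac{1}{10} - 804085662 = \frac{1}{5} - 804085662 = - \frac{4020428309}{5}$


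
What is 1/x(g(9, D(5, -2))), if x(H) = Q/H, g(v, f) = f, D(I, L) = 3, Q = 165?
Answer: 1/55 ≈ 0.018182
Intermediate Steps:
x(H) = 165/H
1/x(g(9, D(5, -2))) = 1/(165/3) = 1/(165*(⅓)) = 1/55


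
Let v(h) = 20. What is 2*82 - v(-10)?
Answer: 144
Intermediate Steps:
2*82 - v(-10) = 2*82 - 1*20 = 164 - 20 = 144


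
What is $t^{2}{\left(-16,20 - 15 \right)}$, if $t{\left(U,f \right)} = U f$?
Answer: $6400$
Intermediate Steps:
$t^{2}{\left(-16,20 - 15 \right)} = \left(- 16 \left(20 - 15\right)\right)^{2} = \left(\left(-16\right) 5\right)^{2} = \left(-80\right)^{2} = 6400$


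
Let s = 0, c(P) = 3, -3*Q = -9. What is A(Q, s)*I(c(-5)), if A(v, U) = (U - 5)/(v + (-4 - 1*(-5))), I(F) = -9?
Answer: 45/4 ≈ 11.250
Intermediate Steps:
Q = 3 (Q = -1/3*(-9) = 3)
A(v, U) = (-5 + U)/(1 + v) (A(v, U) = (-5 + U)/(v + (-4 + 5)) = (-5 + U)/(v + 1) = (-5 + U)/(1 + v))
A(Q, s)*I(c(-5)) = ((-5 + 0)/(1 + 3))*(-9) = (-5/4)*(-9) = ((1/4)*(-5))*(-9) = -5/4*(-9) = 45/4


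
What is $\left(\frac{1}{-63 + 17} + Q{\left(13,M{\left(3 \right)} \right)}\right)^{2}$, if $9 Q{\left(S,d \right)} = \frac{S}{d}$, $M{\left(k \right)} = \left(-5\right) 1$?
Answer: $\frac{413449}{4284900} \approx 0.09649$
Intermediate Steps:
$M{\left(k \right)} = -5$
$Q{\left(S,d \right)} = \frac{S}{9 d}$ ($Q{\left(S,d \right)} = \frac{S \frac{1}{d}}{9} = \frac{S}{9 d}$)
$\left(\frac{1}{-63 + 17} + Q{\left(13,M{\left(3 \right)} \right)}\right)^{2} = \left(\frac{1}{-63 + 17} + \frac{1}{9} \cdot 13 \frac{1}{-5}\right)^{2} = \left(\frac{1}{-46} + \frac{1}{9} \cdot 13 \left(- \frac{1}{5}\right)\right)^{2} = \left(- \frac{1}{46} - \frac{13}{45}\right)^{2} = \left(- \frac{643}{2070}\right)^{2} = \frac{413449}{4284900}$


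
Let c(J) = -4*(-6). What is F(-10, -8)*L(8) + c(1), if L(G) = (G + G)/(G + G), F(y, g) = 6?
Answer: 30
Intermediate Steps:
c(J) = 24
L(G) = 1 (L(G) = (2*G)/((2*G)) = (2*G)*(1/(2*G)) = 1)
F(-10, -8)*L(8) + c(1) = 6*1 + 24 = 6 + 24 = 30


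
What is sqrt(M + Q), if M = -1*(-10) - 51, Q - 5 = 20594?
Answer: sqrt(20558) ≈ 143.38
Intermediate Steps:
Q = 20599 (Q = 5 + 20594 = 20599)
M = -41 (M = 10 - 51 = -41)
sqrt(M + Q) = sqrt(-41 + 20599) = sqrt(20558)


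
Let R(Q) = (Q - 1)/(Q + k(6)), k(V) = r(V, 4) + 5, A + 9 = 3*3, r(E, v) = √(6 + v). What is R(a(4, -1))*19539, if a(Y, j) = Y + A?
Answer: 527553/71 - 58617*√10/71 ≈ 4819.6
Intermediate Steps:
A = 0 (A = -9 + 3*3 = -9 + 9 = 0)
k(V) = 5 + √10 (k(V) = √(6 + 4) + 5 = √10 + 5 = 5 + √10)
a(Y, j) = Y (a(Y, j) = Y + 0 = Y)
R(Q) = (-1 + Q)/(5 + Q + √10) (R(Q) = (Q - 1)/(Q + (5 + √10)) = (-1 + Q)/(5 + Q + √10))
R(a(4, -1))*19539 = ((-1 + 4)/(5 + 4 + √10))*19539 = (3/(9 + √10))*19539 = 58617/(9 + √10)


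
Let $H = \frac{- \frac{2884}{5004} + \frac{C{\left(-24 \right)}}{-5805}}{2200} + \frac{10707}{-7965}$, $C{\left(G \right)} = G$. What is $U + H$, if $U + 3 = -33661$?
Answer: $- \frac{1175312960536877}{34911657000} \approx -33665.0$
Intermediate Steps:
$U = -33664$ ($U = -3 - 33661 = -33664$)
$H = - \frac{46939288877}{34911657000}$ ($H = \frac{- \frac{2884}{5004} - \frac{24}{-5805}}{2200} + \frac{10707}{-7965} = \left(\left(-2884\right) \frac{1}{5004} - - \frac{8}{1935}\right) \frac{1}{2200} + 10707 \left(- \frac{1}{7965}\right) = \left(- \frac{721}{1251} + \frac{8}{1935}\right) \frac{1}{2200} - \frac{3569}{2655} = \left(- \frac{51301}{89655}\right) \frac{1}{2200} - \frac{3569}{2655} = - \frac{51301}{197241000} - \frac{3569}{2655} = - \frac{46939288877}{34911657000} \approx -1.3445$)
$U + H = -33664 - \frac{46939288877}{34911657000} = - \frac{1175312960536877}{34911657000}$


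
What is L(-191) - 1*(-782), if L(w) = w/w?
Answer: 783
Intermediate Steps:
L(w) = 1
L(-191) - 1*(-782) = 1 - 1*(-782) = 1 + 782 = 783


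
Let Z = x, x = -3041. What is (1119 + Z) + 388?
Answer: -1534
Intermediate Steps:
Z = -3041
(1119 + Z) + 388 = (1119 - 3041) + 388 = -1922 + 388 = -1534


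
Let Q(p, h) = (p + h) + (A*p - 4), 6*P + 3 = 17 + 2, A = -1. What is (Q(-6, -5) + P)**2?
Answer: 361/9 ≈ 40.111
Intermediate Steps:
P = 8/3 (P = -1/2 + (17 + 2)/6 = -1/2 + (1/6)*19 = -1/2 + 19/6 = 8/3 ≈ 2.6667)
Q(p, h) = -4 + h (Q(p, h) = (p + h) + (-p - 4) = (h + p) + (-4 - p) = -4 + h)
(Q(-6, -5) + P)**2 = ((-4 - 5) + 8/3)**2 = (-9 + 8/3)**2 = (-19/3)**2 = 361/9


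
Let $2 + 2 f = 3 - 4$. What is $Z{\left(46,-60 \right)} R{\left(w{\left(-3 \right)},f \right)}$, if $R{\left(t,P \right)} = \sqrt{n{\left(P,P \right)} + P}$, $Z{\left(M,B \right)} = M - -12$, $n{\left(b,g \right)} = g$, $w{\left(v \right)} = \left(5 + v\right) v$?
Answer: $58 i \sqrt{3} \approx 100.46 i$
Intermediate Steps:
$w{\left(v \right)} = v \left(5 + v\right)$
$Z{\left(M,B \right)} = 12 + M$ ($Z{\left(M,B \right)} = M + 12 = 12 + M$)
$f = - \frac{3}{2}$ ($f = -1 + \frac{3 - 4}{2} = -1 + \frac{1}{2} \left(-1\right) = -1 - \frac{1}{2} = - \frac{3}{2} \approx -1.5$)
$R{\left(t,P \right)} = \sqrt{2} \sqrt{P}$ ($R{\left(t,P \right)} = \sqrt{P + P} = \sqrt{2 P} = \sqrt{2} \sqrt{P}$)
$Z{\left(46,-60 \right)} R{\left(w{\left(-3 \right)},f \right)} = \left(12 + 46\right) \sqrt{2} \sqrt{- \frac{3}{2}} = 58 \sqrt{2} \frac{i \sqrt{6}}{2} = 58 i \sqrt{3}$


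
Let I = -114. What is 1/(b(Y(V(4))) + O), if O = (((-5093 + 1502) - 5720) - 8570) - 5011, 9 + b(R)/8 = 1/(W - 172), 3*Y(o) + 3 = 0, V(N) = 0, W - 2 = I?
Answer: -71/1630446 ≈ -4.3546e-5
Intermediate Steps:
W = -112 (W = 2 - 114 = -112)
Y(o) = -1 (Y(o) = -1 + (1/3)*0 = -1 + 0 = -1)
b(R) = -5114/71 (b(R) = -72 + 8/(-112 - 172) = -72 + 8/(-284) = -72 + 8*(-1/284) = -72 - 2/71 = -5114/71)
O = -22892 (O = ((-3591 - 5720) - 8570) - 5011 = (-9311 - 8570) - 5011 = -17881 - 5011 = -22892)
1/(b(Y(V(4))) + O) = 1/(-5114/71 - 22892) = 1/(-1630446/71) = -71/1630446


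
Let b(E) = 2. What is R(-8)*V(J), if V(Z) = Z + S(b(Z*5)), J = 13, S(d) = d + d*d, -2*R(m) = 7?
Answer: -133/2 ≈ -66.500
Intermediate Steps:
R(m) = -7/2 (R(m) = -½*7 = -7/2)
S(d) = d + d²
V(Z) = 6 + Z (V(Z) = Z + 2*(1 + 2) = Z + 2*3 = Z + 6 = 6 + Z)
R(-8)*V(J) = -7*(6 + 13)/2 = -7/2*19 = -133/2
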